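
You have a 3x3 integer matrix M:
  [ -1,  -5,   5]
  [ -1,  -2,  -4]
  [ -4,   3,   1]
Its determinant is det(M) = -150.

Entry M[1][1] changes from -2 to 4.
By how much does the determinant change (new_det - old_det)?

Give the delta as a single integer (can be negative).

Answer: 114

Derivation:
Cofactor C_11 = 19
Entry delta = 4 - -2 = 6
Det delta = entry_delta * cofactor = 6 * 19 = 114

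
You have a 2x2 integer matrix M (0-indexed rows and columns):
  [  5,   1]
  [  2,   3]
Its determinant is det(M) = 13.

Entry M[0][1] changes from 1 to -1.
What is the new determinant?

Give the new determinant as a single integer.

Answer: 17

Derivation:
det is linear in row 0: changing M[0][1] by delta changes det by delta * cofactor(0,1).
Cofactor C_01 = (-1)^(0+1) * minor(0,1) = -2
Entry delta = -1 - 1 = -2
Det delta = -2 * -2 = 4
New det = 13 + 4 = 17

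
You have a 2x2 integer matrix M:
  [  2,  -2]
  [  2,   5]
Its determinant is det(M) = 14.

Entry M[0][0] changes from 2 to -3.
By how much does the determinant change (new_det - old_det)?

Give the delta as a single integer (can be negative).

Answer: -25

Derivation:
Cofactor C_00 = 5
Entry delta = -3 - 2 = -5
Det delta = entry_delta * cofactor = -5 * 5 = -25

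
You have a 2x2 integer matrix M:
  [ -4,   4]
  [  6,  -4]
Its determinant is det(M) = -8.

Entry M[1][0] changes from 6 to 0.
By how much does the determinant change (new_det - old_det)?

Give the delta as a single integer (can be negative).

Cofactor C_10 = -4
Entry delta = 0 - 6 = -6
Det delta = entry_delta * cofactor = -6 * -4 = 24

Answer: 24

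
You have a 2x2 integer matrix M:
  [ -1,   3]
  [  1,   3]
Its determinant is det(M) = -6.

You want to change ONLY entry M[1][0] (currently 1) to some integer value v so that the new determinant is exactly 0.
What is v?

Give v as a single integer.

Answer: -1

Derivation:
det is linear in entry M[1][0]: det = old_det + (v - 1) * C_10
Cofactor C_10 = -3
Want det = 0: -6 + (v - 1) * -3 = 0
  (v - 1) = 6 / -3 = -2
  v = 1 + (-2) = -1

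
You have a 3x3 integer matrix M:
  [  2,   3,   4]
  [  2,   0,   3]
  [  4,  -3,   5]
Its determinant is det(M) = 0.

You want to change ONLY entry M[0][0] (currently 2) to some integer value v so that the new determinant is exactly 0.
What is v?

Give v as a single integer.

det is linear in entry M[0][0]: det = old_det + (v - 2) * C_00
Cofactor C_00 = 9
Want det = 0: 0 + (v - 2) * 9 = 0
  (v - 2) = 0 / 9 = 0
  v = 2 + (0) = 2

Answer: 2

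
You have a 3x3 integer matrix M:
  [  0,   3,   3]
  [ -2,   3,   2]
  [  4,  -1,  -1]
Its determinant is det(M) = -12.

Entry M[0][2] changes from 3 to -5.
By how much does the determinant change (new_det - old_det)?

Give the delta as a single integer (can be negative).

Answer: 80

Derivation:
Cofactor C_02 = -10
Entry delta = -5 - 3 = -8
Det delta = entry_delta * cofactor = -8 * -10 = 80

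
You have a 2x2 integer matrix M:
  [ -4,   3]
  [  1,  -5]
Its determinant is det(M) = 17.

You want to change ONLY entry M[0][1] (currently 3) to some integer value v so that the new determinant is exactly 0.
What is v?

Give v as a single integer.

Answer: 20

Derivation:
det is linear in entry M[0][1]: det = old_det + (v - 3) * C_01
Cofactor C_01 = -1
Want det = 0: 17 + (v - 3) * -1 = 0
  (v - 3) = -17 / -1 = 17
  v = 3 + (17) = 20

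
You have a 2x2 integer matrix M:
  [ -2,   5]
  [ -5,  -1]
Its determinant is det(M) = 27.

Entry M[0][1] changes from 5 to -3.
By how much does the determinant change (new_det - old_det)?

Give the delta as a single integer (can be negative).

Answer: -40

Derivation:
Cofactor C_01 = 5
Entry delta = -3 - 5 = -8
Det delta = entry_delta * cofactor = -8 * 5 = -40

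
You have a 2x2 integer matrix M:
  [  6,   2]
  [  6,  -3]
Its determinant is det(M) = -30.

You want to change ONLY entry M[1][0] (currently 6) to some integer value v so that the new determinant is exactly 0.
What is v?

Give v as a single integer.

det is linear in entry M[1][0]: det = old_det + (v - 6) * C_10
Cofactor C_10 = -2
Want det = 0: -30 + (v - 6) * -2 = 0
  (v - 6) = 30 / -2 = -15
  v = 6 + (-15) = -9

Answer: -9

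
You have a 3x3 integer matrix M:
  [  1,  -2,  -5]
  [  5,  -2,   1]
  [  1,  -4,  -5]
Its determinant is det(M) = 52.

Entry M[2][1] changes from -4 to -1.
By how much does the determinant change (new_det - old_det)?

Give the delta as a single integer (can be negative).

Answer: -78

Derivation:
Cofactor C_21 = -26
Entry delta = -1 - -4 = 3
Det delta = entry_delta * cofactor = 3 * -26 = -78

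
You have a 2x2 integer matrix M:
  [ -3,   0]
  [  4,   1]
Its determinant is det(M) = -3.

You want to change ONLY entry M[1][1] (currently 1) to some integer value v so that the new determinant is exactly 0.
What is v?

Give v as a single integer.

Answer: 0

Derivation:
det is linear in entry M[1][1]: det = old_det + (v - 1) * C_11
Cofactor C_11 = -3
Want det = 0: -3 + (v - 1) * -3 = 0
  (v - 1) = 3 / -3 = -1
  v = 1 + (-1) = 0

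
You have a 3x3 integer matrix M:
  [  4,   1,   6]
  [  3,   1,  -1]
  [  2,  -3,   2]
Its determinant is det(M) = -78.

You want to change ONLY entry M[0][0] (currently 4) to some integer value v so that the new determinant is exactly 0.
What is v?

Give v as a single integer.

Answer: -74

Derivation:
det is linear in entry M[0][0]: det = old_det + (v - 4) * C_00
Cofactor C_00 = -1
Want det = 0: -78 + (v - 4) * -1 = 0
  (v - 4) = 78 / -1 = -78
  v = 4 + (-78) = -74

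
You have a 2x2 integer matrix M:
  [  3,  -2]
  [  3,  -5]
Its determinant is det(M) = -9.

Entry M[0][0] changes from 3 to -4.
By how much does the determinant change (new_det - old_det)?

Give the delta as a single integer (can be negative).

Cofactor C_00 = -5
Entry delta = -4 - 3 = -7
Det delta = entry_delta * cofactor = -7 * -5 = 35

Answer: 35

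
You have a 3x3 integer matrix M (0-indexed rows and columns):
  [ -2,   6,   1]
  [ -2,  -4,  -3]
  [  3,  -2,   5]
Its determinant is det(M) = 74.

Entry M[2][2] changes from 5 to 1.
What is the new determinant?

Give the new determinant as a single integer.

Answer: -6

Derivation:
det is linear in row 2: changing M[2][2] by delta changes det by delta * cofactor(2,2).
Cofactor C_22 = (-1)^(2+2) * minor(2,2) = 20
Entry delta = 1 - 5 = -4
Det delta = -4 * 20 = -80
New det = 74 + -80 = -6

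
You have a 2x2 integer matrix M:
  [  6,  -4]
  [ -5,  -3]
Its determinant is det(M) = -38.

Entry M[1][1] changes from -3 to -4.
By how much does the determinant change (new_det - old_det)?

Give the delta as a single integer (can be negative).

Cofactor C_11 = 6
Entry delta = -4 - -3 = -1
Det delta = entry_delta * cofactor = -1 * 6 = -6

Answer: -6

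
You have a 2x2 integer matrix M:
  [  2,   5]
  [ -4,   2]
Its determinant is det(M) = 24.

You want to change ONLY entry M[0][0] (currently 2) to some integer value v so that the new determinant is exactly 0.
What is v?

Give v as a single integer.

det is linear in entry M[0][0]: det = old_det + (v - 2) * C_00
Cofactor C_00 = 2
Want det = 0: 24 + (v - 2) * 2 = 0
  (v - 2) = -24 / 2 = -12
  v = 2 + (-12) = -10

Answer: -10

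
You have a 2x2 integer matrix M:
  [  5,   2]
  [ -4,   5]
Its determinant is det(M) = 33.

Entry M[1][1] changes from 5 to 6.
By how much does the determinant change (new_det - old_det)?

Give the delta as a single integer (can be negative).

Cofactor C_11 = 5
Entry delta = 6 - 5 = 1
Det delta = entry_delta * cofactor = 1 * 5 = 5

Answer: 5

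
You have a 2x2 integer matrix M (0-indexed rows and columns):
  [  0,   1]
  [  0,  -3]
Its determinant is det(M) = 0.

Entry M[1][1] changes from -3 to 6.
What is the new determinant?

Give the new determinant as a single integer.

Answer: 0

Derivation:
det is linear in row 1: changing M[1][1] by delta changes det by delta * cofactor(1,1).
Cofactor C_11 = (-1)^(1+1) * minor(1,1) = 0
Entry delta = 6 - -3 = 9
Det delta = 9 * 0 = 0
New det = 0 + 0 = 0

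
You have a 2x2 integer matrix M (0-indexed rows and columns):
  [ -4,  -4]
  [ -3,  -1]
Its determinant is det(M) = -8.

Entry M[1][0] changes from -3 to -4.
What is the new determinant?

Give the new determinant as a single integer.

det is linear in row 1: changing M[1][0] by delta changes det by delta * cofactor(1,0).
Cofactor C_10 = (-1)^(1+0) * minor(1,0) = 4
Entry delta = -4 - -3 = -1
Det delta = -1 * 4 = -4
New det = -8 + -4 = -12

Answer: -12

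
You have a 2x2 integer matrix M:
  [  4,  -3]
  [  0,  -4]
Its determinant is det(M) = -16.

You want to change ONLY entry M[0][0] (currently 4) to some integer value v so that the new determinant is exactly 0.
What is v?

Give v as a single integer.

Answer: 0

Derivation:
det is linear in entry M[0][0]: det = old_det + (v - 4) * C_00
Cofactor C_00 = -4
Want det = 0: -16 + (v - 4) * -4 = 0
  (v - 4) = 16 / -4 = -4
  v = 4 + (-4) = 0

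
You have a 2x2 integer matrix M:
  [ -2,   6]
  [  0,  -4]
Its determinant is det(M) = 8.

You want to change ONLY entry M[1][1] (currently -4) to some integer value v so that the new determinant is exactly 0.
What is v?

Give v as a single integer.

det is linear in entry M[1][1]: det = old_det + (v - -4) * C_11
Cofactor C_11 = -2
Want det = 0: 8 + (v - -4) * -2 = 0
  (v - -4) = -8 / -2 = 4
  v = -4 + (4) = 0

Answer: 0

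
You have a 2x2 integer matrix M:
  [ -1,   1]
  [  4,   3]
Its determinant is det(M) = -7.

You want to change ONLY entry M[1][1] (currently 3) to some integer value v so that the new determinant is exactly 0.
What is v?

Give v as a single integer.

det is linear in entry M[1][1]: det = old_det + (v - 3) * C_11
Cofactor C_11 = -1
Want det = 0: -7 + (v - 3) * -1 = 0
  (v - 3) = 7 / -1 = -7
  v = 3 + (-7) = -4

Answer: -4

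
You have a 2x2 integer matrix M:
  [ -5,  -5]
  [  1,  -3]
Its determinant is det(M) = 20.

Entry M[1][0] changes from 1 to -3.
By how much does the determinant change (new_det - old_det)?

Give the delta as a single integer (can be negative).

Cofactor C_10 = 5
Entry delta = -3 - 1 = -4
Det delta = entry_delta * cofactor = -4 * 5 = -20

Answer: -20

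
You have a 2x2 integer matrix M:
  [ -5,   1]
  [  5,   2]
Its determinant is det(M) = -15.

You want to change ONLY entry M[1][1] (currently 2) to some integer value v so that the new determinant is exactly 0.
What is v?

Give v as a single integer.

Answer: -1

Derivation:
det is linear in entry M[1][1]: det = old_det + (v - 2) * C_11
Cofactor C_11 = -5
Want det = 0: -15 + (v - 2) * -5 = 0
  (v - 2) = 15 / -5 = -3
  v = 2 + (-3) = -1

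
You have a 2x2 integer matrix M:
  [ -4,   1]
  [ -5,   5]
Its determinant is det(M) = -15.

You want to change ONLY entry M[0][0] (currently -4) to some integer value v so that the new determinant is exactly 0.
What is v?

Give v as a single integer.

det is linear in entry M[0][0]: det = old_det + (v - -4) * C_00
Cofactor C_00 = 5
Want det = 0: -15 + (v - -4) * 5 = 0
  (v - -4) = 15 / 5 = 3
  v = -4 + (3) = -1

Answer: -1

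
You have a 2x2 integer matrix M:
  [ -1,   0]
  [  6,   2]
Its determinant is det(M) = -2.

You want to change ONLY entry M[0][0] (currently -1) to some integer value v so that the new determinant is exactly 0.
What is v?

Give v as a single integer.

det is linear in entry M[0][0]: det = old_det + (v - -1) * C_00
Cofactor C_00 = 2
Want det = 0: -2 + (v - -1) * 2 = 0
  (v - -1) = 2 / 2 = 1
  v = -1 + (1) = 0

Answer: 0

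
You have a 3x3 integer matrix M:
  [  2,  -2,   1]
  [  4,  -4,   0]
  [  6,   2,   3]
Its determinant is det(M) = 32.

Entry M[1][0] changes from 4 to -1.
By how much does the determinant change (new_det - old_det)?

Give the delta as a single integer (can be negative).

Cofactor C_10 = 8
Entry delta = -1 - 4 = -5
Det delta = entry_delta * cofactor = -5 * 8 = -40

Answer: -40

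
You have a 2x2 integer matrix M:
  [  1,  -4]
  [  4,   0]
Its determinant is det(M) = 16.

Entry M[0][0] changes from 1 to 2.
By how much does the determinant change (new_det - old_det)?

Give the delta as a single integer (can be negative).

Cofactor C_00 = 0
Entry delta = 2 - 1 = 1
Det delta = entry_delta * cofactor = 1 * 0 = 0

Answer: 0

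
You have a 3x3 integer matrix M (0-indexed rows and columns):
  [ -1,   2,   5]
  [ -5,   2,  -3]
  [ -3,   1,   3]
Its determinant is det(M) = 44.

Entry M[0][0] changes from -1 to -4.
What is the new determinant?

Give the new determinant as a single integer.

Answer: 17

Derivation:
det is linear in row 0: changing M[0][0] by delta changes det by delta * cofactor(0,0).
Cofactor C_00 = (-1)^(0+0) * minor(0,0) = 9
Entry delta = -4 - -1 = -3
Det delta = -3 * 9 = -27
New det = 44 + -27 = 17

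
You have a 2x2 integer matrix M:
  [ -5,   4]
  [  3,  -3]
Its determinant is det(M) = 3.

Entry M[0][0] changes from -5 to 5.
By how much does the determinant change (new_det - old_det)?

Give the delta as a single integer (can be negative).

Answer: -30

Derivation:
Cofactor C_00 = -3
Entry delta = 5 - -5 = 10
Det delta = entry_delta * cofactor = 10 * -3 = -30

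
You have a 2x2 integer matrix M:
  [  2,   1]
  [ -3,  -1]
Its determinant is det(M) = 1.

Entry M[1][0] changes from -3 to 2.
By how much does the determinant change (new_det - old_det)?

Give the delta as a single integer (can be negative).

Answer: -5

Derivation:
Cofactor C_10 = -1
Entry delta = 2 - -3 = 5
Det delta = entry_delta * cofactor = 5 * -1 = -5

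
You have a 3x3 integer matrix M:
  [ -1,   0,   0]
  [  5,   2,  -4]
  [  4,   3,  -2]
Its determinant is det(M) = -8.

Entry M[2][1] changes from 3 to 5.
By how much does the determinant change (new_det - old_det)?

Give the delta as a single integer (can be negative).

Cofactor C_21 = -4
Entry delta = 5 - 3 = 2
Det delta = entry_delta * cofactor = 2 * -4 = -8

Answer: -8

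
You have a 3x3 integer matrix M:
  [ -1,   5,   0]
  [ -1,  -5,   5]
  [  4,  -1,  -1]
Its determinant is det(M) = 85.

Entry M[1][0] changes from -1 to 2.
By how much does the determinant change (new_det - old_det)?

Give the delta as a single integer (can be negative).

Cofactor C_10 = 5
Entry delta = 2 - -1 = 3
Det delta = entry_delta * cofactor = 3 * 5 = 15

Answer: 15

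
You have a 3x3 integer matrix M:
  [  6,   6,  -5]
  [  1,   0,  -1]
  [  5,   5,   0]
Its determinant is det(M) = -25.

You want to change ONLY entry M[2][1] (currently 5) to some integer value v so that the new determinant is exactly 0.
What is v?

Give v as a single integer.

det is linear in entry M[2][1]: det = old_det + (v - 5) * C_21
Cofactor C_21 = 1
Want det = 0: -25 + (v - 5) * 1 = 0
  (v - 5) = 25 / 1 = 25
  v = 5 + (25) = 30

Answer: 30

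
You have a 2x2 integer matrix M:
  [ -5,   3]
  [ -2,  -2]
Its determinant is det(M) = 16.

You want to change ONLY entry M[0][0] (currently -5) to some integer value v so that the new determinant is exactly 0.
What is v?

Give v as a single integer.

det is linear in entry M[0][0]: det = old_det + (v - -5) * C_00
Cofactor C_00 = -2
Want det = 0: 16 + (v - -5) * -2 = 0
  (v - -5) = -16 / -2 = 8
  v = -5 + (8) = 3

Answer: 3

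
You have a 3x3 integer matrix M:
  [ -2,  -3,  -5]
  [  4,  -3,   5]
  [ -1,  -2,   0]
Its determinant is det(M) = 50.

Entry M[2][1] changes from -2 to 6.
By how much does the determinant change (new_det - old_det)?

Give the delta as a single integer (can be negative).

Answer: -80

Derivation:
Cofactor C_21 = -10
Entry delta = 6 - -2 = 8
Det delta = entry_delta * cofactor = 8 * -10 = -80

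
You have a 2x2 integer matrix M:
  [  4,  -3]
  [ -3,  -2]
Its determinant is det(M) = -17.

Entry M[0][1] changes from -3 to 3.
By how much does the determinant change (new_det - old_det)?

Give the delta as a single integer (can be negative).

Answer: 18

Derivation:
Cofactor C_01 = 3
Entry delta = 3 - -3 = 6
Det delta = entry_delta * cofactor = 6 * 3 = 18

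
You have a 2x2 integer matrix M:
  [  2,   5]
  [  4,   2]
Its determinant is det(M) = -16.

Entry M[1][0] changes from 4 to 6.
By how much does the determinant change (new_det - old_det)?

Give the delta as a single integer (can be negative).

Cofactor C_10 = -5
Entry delta = 6 - 4 = 2
Det delta = entry_delta * cofactor = 2 * -5 = -10

Answer: -10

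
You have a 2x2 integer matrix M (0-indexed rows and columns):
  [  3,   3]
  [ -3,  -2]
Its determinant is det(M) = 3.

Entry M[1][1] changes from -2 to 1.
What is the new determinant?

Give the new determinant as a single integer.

det is linear in row 1: changing M[1][1] by delta changes det by delta * cofactor(1,1).
Cofactor C_11 = (-1)^(1+1) * minor(1,1) = 3
Entry delta = 1 - -2 = 3
Det delta = 3 * 3 = 9
New det = 3 + 9 = 12

Answer: 12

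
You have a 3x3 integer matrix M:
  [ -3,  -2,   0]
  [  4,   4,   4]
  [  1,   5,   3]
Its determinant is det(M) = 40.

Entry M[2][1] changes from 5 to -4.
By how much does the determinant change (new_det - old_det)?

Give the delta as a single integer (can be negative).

Cofactor C_21 = 12
Entry delta = -4 - 5 = -9
Det delta = entry_delta * cofactor = -9 * 12 = -108

Answer: -108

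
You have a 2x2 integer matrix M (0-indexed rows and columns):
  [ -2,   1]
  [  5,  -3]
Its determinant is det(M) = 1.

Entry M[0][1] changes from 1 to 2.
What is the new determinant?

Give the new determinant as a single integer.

Answer: -4

Derivation:
det is linear in row 0: changing M[0][1] by delta changes det by delta * cofactor(0,1).
Cofactor C_01 = (-1)^(0+1) * minor(0,1) = -5
Entry delta = 2 - 1 = 1
Det delta = 1 * -5 = -5
New det = 1 + -5 = -4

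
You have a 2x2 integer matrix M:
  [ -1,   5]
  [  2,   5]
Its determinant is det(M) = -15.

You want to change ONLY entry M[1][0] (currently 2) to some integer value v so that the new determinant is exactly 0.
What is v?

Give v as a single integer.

Answer: -1

Derivation:
det is linear in entry M[1][0]: det = old_det + (v - 2) * C_10
Cofactor C_10 = -5
Want det = 0: -15 + (v - 2) * -5 = 0
  (v - 2) = 15 / -5 = -3
  v = 2 + (-3) = -1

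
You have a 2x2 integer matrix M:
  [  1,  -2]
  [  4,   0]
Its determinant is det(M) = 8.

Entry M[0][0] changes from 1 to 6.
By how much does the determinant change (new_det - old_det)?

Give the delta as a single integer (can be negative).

Cofactor C_00 = 0
Entry delta = 6 - 1 = 5
Det delta = entry_delta * cofactor = 5 * 0 = 0

Answer: 0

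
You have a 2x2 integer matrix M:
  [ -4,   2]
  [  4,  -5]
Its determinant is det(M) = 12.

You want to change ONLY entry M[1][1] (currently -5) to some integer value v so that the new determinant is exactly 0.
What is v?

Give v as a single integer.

Answer: -2

Derivation:
det is linear in entry M[1][1]: det = old_det + (v - -5) * C_11
Cofactor C_11 = -4
Want det = 0: 12 + (v - -5) * -4 = 0
  (v - -5) = -12 / -4 = 3
  v = -5 + (3) = -2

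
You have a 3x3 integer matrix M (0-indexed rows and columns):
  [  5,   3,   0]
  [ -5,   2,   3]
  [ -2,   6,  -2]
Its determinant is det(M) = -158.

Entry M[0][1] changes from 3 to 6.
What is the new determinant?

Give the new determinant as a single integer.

det is linear in row 0: changing M[0][1] by delta changes det by delta * cofactor(0,1).
Cofactor C_01 = (-1)^(0+1) * minor(0,1) = -16
Entry delta = 6 - 3 = 3
Det delta = 3 * -16 = -48
New det = -158 + -48 = -206

Answer: -206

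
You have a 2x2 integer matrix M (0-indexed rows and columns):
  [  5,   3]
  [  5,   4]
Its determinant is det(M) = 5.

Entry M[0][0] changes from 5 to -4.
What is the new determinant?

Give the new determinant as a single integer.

Answer: -31

Derivation:
det is linear in row 0: changing M[0][0] by delta changes det by delta * cofactor(0,0).
Cofactor C_00 = (-1)^(0+0) * minor(0,0) = 4
Entry delta = -4 - 5 = -9
Det delta = -9 * 4 = -36
New det = 5 + -36 = -31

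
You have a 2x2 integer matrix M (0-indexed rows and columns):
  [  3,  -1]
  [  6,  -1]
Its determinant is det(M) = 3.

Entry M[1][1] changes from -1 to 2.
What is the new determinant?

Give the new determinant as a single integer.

det is linear in row 1: changing M[1][1] by delta changes det by delta * cofactor(1,1).
Cofactor C_11 = (-1)^(1+1) * minor(1,1) = 3
Entry delta = 2 - -1 = 3
Det delta = 3 * 3 = 9
New det = 3 + 9 = 12

Answer: 12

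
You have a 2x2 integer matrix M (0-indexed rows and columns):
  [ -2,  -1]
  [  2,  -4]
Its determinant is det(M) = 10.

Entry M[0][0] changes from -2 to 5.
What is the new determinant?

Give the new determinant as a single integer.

det is linear in row 0: changing M[0][0] by delta changes det by delta * cofactor(0,0).
Cofactor C_00 = (-1)^(0+0) * minor(0,0) = -4
Entry delta = 5 - -2 = 7
Det delta = 7 * -4 = -28
New det = 10 + -28 = -18

Answer: -18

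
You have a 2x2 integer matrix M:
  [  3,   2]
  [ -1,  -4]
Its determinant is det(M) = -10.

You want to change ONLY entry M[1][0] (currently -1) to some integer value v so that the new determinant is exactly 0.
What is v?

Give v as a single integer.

Answer: -6

Derivation:
det is linear in entry M[1][0]: det = old_det + (v - -1) * C_10
Cofactor C_10 = -2
Want det = 0: -10 + (v - -1) * -2 = 0
  (v - -1) = 10 / -2 = -5
  v = -1 + (-5) = -6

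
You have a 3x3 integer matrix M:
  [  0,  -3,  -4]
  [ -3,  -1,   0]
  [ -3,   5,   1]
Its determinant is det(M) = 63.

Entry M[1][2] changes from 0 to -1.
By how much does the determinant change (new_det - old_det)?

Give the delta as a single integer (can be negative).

Cofactor C_12 = 9
Entry delta = -1 - 0 = -1
Det delta = entry_delta * cofactor = -1 * 9 = -9

Answer: -9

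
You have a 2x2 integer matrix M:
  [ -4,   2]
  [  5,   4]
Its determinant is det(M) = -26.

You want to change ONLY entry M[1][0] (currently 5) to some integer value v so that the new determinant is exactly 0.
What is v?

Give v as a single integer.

det is linear in entry M[1][0]: det = old_det + (v - 5) * C_10
Cofactor C_10 = -2
Want det = 0: -26 + (v - 5) * -2 = 0
  (v - 5) = 26 / -2 = -13
  v = 5 + (-13) = -8

Answer: -8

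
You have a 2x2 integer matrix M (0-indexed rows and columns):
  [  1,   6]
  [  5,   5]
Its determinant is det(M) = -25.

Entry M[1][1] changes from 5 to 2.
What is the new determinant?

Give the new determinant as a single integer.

det is linear in row 1: changing M[1][1] by delta changes det by delta * cofactor(1,1).
Cofactor C_11 = (-1)^(1+1) * minor(1,1) = 1
Entry delta = 2 - 5 = -3
Det delta = -3 * 1 = -3
New det = -25 + -3 = -28

Answer: -28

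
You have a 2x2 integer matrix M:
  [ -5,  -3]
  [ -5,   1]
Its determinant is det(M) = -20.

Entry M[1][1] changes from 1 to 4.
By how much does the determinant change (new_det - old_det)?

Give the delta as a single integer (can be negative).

Answer: -15

Derivation:
Cofactor C_11 = -5
Entry delta = 4 - 1 = 3
Det delta = entry_delta * cofactor = 3 * -5 = -15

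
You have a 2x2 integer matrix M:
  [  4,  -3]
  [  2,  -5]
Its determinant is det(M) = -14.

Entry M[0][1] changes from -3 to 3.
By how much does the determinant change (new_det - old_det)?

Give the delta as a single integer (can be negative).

Answer: -12

Derivation:
Cofactor C_01 = -2
Entry delta = 3 - -3 = 6
Det delta = entry_delta * cofactor = 6 * -2 = -12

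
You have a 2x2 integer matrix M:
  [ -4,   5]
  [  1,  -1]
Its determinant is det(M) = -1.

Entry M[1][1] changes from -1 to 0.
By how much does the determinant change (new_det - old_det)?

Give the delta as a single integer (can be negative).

Cofactor C_11 = -4
Entry delta = 0 - -1 = 1
Det delta = entry_delta * cofactor = 1 * -4 = -4

Answer: -4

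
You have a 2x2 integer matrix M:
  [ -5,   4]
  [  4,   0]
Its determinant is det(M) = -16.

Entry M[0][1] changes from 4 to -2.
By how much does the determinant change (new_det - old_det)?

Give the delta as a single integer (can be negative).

Cofactor C_01 = -4
Entry delta = -2 - 4 = -6
Det delta = entry_delta * cofactor = -6 * -4 = 24

Answer: 24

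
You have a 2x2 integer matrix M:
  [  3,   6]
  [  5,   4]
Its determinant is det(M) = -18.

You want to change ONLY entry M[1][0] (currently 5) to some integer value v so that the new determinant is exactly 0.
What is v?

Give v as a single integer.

Answer: 2

Derivation:
det is linear in entry M[1][0]: det = old_det + (v - 5) * C_10
Cofactor C_10 = -6
Want det = 0: -18 + (v - 5) * -6 = 0
  (v - 5) = 18 / -6 = -3
  v = 5 + (-3) = 2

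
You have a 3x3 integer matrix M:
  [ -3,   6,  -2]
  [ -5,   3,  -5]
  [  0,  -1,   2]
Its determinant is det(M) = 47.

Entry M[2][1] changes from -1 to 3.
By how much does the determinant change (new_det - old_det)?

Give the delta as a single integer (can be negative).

Answer: -20

Derivation:
Cofactor C_21 = -5
Entry delta = 3 - -1 = 4
Det delta = entry_delta * cofactor = 4 * -5 = -20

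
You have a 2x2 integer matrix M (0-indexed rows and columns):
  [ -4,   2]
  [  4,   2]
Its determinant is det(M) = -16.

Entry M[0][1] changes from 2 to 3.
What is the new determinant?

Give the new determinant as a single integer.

Answer: -20

Derivation:
det is linear in row 0: changing M[0][1] by delta changes det by delta * cofactor(0,1).
Cofactor C_01 = (-1)^(0+1) * minor(0,1) = -4
Entry delta = 3 - 2 = 1
Det delta = 1 * -4 = -4
New det = -16 + -4 = -20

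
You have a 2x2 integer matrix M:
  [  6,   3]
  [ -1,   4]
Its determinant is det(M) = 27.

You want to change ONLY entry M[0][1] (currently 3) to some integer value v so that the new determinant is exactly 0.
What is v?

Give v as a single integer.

det is linear in entry M[0][1]: det = old_det + (v - 3) * C_01
Cofactor C_01 = 1
Want det = 0: 27 + (v - 3) * 1 = 0
  (v - 3) = -27 / 1 = -27
  v = 3 + (-27) = -24

Answer: -24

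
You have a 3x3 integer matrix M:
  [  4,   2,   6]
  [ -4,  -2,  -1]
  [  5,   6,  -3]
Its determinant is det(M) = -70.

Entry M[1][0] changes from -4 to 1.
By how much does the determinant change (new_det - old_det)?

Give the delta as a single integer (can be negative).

Cofactor C_10 = 42
Entry delta = 1 - -4 = 5
Det delta = entry_delta * cofactor = 5 * 42 = 210

Answer: 210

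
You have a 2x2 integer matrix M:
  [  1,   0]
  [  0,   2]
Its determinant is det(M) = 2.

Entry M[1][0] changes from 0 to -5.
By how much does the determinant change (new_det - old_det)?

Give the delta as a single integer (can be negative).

Answer: 0

Derivation:
Cofactor C_10 = 0
Entry delta = -5 - 0 = -5
Det delta = entry_delta * cofactor = -5 * 0 = 0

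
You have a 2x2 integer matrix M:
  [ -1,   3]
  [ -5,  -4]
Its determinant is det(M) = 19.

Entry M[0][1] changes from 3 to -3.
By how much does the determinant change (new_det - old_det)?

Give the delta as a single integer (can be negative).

Answer: -30

Derivation:
Cofactor C_01 = 5
Entry delta = -3 - 3 = -6
Det delta = entry_delta * cofactor = -6 * 5 = -30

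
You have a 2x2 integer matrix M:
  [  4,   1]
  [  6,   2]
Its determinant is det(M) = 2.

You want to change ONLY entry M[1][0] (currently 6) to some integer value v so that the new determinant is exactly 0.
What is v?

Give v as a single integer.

Answer: 8

Derivation:
det is linear in entry M[1][0]: det = old_det + (v - 6) * C_10
Cofactor C_10 = -1
Want det = 0: 2 + (v - 6) * -1 = 0
  (v - 6) = -2 / -1 = 2
  v = 6 + (2) = 8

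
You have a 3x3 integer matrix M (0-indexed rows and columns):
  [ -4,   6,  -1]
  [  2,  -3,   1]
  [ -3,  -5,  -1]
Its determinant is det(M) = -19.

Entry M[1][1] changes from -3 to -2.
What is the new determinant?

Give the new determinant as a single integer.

Answer: -18

Derivation:
det is linear in row 1: changing M[1][1] by delta changes det by delta * cofactor(1,1).
Cofactor C_11 = (-1)^(1+1) * minor(1,1) = 1
Entry delta = -2 - -3 = 1
Det delta = 1 * 1 = 1
New det = -19 + 1 = -18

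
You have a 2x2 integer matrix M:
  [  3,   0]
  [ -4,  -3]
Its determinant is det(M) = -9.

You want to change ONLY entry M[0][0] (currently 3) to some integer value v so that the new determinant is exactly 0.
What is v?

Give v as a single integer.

Answer: 0

Derivation:
det is linear in entry M[0][0]: det = old_det + (v - 3) * C_00
Cofactor C_00 = -3
Want det = 0: -9 + (v - 3) * -3 = 0
  (v - 3) = 9 / -3 = -3
  v = 3 + (-3) = 0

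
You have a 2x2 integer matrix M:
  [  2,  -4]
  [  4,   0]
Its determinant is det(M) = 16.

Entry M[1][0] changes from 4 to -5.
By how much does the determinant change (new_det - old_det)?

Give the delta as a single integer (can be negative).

Cofactor C_10 = 4
Entry delta = -5 - 4 = -9
Det delta = entry_delta * cofactor = -9 * 4 = -36

Answer: -36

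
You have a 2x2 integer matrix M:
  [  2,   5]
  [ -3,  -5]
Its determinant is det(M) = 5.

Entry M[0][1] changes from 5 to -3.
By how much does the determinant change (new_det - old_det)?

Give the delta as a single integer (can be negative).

Cofactor C_01 = 3
Entry delta = -3 - 5 = -8
Det delta = entry_delta * cofactor = -8 * 3 = -24

Answer: -24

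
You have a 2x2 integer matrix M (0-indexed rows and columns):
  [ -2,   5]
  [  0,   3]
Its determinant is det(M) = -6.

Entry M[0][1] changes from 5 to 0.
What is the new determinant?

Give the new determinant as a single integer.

Answer: -6

Derivation:
det is linear in row 0: changing M[0][1] by delta changes det by delta * cofactor(0,1).
Cofactor C_01 = (-1)^(0+1) * minor(0,1) = 0
Entry delta = 0 - 5 = -5
Det delta = -5 * 0 = 0
New det = -6 + 0 = -6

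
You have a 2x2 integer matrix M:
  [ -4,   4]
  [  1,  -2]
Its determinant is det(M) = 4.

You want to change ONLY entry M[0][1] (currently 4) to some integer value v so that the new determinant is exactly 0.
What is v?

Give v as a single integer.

Answer: 8

Derivation:
det is linear in entry M[0][1]: det = old_det + (v - 4) * C_01
Cofactor C_01 = -1
Want det = 0: 4 + (v - 4) * -1 = 0
  (v - 4) = -4 / -1 = 4
  v = 4 + (4) = 8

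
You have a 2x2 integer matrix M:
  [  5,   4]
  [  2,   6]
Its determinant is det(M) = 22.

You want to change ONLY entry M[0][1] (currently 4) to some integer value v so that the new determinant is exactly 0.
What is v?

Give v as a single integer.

det is linear in entry M[0][1]: det = old_det + (v - 4) * C_01
Cofactor C_01 = -2
Want det = 0: 22 + (v - 4) * -2 = 0
  (v - 4) = -22 / -2 = 11
  v = 4 + (11) = 15

Answer: 15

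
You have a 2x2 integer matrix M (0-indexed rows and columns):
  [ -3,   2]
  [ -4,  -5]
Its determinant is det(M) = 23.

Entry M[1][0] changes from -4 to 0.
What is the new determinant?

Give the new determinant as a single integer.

det is linear in row 1: changing M[1][0] by delta changes det by delta * cofactor(1,0).
Cofactor C_10 = (-1)^(1+0) * minor(1,0) = -2
Entry delta = 0 - -4 = 4
Det delta = 4 * -2 = -8
New det = 23 + -8 = 15

Answer: 15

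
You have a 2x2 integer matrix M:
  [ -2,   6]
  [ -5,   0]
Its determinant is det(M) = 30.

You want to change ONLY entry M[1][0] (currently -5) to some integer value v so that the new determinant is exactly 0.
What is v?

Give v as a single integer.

Answer: 0

Derivation:
det is linear in entry M[1][0]: det = old_det + (v - -5) * C_10
Cofactor C_10 = -6
Want det = 0: 30 + (v - -5) * -6 = 0
  (v - -5) = -30 / -6 = 5
  v = -5 + (5) = 0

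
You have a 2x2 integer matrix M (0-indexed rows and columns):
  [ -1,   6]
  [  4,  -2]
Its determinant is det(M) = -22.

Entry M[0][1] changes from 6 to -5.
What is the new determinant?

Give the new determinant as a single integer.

det is linear in row 0: changing M[0][1] by delta changes det by delta * cofactor(0,1).
Cofactor C_01 = (-1)^(0+1) * minor(0,1) = -4
Entry delta = -5 - 6 = -11
Det delta = -11 * -4 = 44
New det = -22 + 44 = 22

Answer: 22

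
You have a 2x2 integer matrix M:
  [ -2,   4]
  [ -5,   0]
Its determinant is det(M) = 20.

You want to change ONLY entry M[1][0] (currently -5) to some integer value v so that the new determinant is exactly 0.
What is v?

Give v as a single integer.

det is linear in entry M[1][0]: det = old_det + (v - -5) * C_10
Cofactor C_10 = -4
Want det = 0: 20 + (v - -5) * -4 = 0
  (v - -5) = -20 / -4 = 5
  v = -5 + (5) = 0

Answer: 0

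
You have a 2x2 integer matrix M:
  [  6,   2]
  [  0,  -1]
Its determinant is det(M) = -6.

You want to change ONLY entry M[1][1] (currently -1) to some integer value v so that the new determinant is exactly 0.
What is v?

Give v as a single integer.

Answer: 0

Derivation:
det is linear in entry M[1][1]: det = old_det + (v - -1) * C_11
Cofactor C_11 = 6
Want det = 0: -6 + (v - -1) * 6 = 0
  (v - -1) = 6 / 6 = 1
  v = -1 + (1) = 0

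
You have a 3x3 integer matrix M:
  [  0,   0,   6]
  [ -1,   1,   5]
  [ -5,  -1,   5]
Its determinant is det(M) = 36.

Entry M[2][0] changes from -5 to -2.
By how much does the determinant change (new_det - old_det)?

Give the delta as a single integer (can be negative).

Cofactor C_20 = -6
Entry delta = -2 - -5 = 3
Det delta = entry_delta * cofactor = 3 * -6 = -18

Answer: -18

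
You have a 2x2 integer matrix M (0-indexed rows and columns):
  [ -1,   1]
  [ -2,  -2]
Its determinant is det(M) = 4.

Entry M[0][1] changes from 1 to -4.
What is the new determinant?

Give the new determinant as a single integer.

Answer: -6

Derivation:
det is linear in row 0: changing M[0][1] by delta changes det by delta * cofactor(0,1).
Cofactor C_01 = (-1)^(0+1) * minor(0,1) = 2
Entry delta = -4 - 1 = -5
Det delta = -5 * 2 = -10
New det = 4 + -10 = -6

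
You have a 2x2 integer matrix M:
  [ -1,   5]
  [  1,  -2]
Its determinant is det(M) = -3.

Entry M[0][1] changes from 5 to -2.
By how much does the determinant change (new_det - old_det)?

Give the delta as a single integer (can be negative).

Cofactor C_01 = -1
Entry delta = -2 - 5 = -7
Det delta = entry_delta * cofactor = -7 * -1 = 7

Answer: 7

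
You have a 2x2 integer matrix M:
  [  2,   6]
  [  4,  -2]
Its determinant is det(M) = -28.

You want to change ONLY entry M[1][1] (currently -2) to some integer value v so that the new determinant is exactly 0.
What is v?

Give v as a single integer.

Answer: 12

Derivation:
det is linear in entry M[1][1]: det = old_det + (v - -2) * C_11
Cofactor C_11 = 2
Want det = 0: -28 + (v - -2) * 2 = 0
  (v - -2) = 28 / 2 = 14
  v = -2 + (14) = 12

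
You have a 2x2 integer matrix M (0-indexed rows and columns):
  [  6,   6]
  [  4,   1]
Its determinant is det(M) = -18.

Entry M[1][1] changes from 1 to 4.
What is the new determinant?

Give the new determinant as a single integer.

det is linear in row 1: changing M[1][1] by delta changes det by delta * cofactor(1,1).
Cofactor C_11 = (-1)^(1+1) * minor(1,1) = 6
Entry delta = 4 - 1 = 3
Det delta = 3 * 6 = 18
New det = -18 + 18 = 0

Answer: 0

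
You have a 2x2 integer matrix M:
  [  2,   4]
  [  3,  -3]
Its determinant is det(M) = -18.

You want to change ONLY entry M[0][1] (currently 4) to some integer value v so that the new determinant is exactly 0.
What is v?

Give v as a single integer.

det is linear in entry M[0][1]: det = old_det + (v - 4) * C_01
Cofactor C_01 = -3
Want det = 0: -18 + (v - 4) * -3 = 0
  (v - 4) = 18 / -3 = -6
  v = 4 + (-6) = -2

Answer: -2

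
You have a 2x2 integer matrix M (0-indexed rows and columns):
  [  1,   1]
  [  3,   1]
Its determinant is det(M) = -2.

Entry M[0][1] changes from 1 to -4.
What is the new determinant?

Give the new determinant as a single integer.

det is linear in row 0: changing M[0][1] by delta changes det by delta * cofactor(0,1).
Cofactor C_01 = (-1)^(0+1) * minor(0,1) = -3
Entry delta = -4 - 1 = -5
Det delta = -5 * -3 = 15
New det = -2 + 15 = 13

Answer: 13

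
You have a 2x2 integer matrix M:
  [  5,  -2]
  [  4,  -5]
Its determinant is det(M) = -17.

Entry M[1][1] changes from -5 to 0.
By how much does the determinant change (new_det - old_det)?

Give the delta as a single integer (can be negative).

Answer: 25

Derivation:
Cofactor C_11 = 5
Entry delta = 0 - -5 = 5
Det delta = entry_delta * cofactor = 5 * 5 = 25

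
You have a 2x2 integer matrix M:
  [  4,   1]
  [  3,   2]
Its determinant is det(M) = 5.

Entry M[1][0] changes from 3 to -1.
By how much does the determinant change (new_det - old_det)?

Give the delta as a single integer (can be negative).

Cofactor C_10 = -1
Entry delta = -1 - 3 = -4
Det delta = entry_delta * cofactor = -4 * -1 = 4

Answer: 4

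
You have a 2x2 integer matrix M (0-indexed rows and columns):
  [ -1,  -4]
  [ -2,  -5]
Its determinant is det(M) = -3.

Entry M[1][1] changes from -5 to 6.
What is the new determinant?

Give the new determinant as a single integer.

Answer: -14

Derivation:
det is linear in row 1: changing M[1][1] by delta changes det by delta * cofactor(1,1).
Cofactor C_11 = (-1)^(1+1) * minor(1,1) = -1
Entry delta = 6 - -5 = 11
Det delta = 11 * -1 = -11
New det = -3 + -11 = -14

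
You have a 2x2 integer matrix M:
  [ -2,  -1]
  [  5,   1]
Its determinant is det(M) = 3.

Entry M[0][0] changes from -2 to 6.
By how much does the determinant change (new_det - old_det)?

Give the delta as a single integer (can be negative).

Answer: 8

Derivation:
Cofactor C_00 = 1
Entry delta = 6 - -2 = 8
Det delta = entry_delta * cofactor = 8 * 1 = 8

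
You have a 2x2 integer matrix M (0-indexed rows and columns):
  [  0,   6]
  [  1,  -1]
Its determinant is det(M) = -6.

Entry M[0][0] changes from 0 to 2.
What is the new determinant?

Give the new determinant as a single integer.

Answer: -8

Derivation:
det is linear in row 0: changing M[0][0] by delta changes det by delta * cofactor(0,0).
Cofactor C_00 = (-1)^(0+0) * minor(0,0) = -1
Entry delta = 2 - 0 = 2
Det delta = 2 * -1 = -2
New det = -6 + -2 = -8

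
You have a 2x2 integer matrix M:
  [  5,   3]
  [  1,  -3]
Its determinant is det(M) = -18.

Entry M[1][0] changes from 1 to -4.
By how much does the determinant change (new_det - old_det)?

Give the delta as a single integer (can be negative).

Cofactor C_10 = -3
Entry delta = -4 - 1 = -5
Det delta = entry_delta * cofactor = -5 * -3 = 15

Answer: 15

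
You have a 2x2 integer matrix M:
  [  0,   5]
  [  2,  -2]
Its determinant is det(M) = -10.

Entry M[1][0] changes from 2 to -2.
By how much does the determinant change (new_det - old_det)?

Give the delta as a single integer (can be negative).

Cofactor C_10 = -5
Entry delta = -2 - 2 = -4
Det delta = entry_delta * cofactor = -4 * -5 = 20

Answer: 20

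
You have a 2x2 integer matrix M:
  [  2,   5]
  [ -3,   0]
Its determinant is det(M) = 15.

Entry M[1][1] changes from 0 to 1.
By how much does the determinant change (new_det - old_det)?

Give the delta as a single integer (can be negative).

Answer: 2

Derivation:
Cofactor C_11 = 2
Entry delta = 1 - 0 = 1
Det delta = entry_delta * cofactor = 1 * 2 = 2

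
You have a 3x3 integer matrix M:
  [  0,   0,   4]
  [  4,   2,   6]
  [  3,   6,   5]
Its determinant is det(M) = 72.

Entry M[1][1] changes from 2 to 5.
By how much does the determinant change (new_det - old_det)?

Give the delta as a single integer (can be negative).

Answer: -36

Derivation:
Cofactor C_11 = -12
Entry delta = 5 - 2 = 3
Det delta = entry_delta * cofactor = 3 * -12 = -36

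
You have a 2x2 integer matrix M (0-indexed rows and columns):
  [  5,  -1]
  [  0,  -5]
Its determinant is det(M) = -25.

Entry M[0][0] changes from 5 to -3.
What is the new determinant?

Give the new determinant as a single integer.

Answer: 15

Derivation:
det is linear in row 0: changing M[0][0] by delta changes det by delta * cofactor(0,0).
Cofactor C_00 = (-1)^(0+0) * minor(0,0) = -5
Entry delta = -3 - 5 = -8
Det delta = -8 * -5 = 40
New det = -25 + 40 = 15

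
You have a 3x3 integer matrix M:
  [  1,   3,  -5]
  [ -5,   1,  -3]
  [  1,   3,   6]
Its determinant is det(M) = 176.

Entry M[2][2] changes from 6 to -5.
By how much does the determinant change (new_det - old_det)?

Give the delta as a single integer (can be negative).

Cofactor C_22 = 16
Entry delta = -5 - 6 = -11
Det delta = entry_delta * cofactor = -11 * 16 = -176

Answer: -176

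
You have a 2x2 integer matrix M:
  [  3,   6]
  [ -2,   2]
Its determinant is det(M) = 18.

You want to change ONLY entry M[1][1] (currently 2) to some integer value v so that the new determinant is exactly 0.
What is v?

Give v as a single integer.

det is linear in entry M[1][1]: det = old_det + (v - 2) * C_11
Cofactor C_11 = 3
Want det = 0: 18 + (v - 2) * 3 = 0
  (v - 2) = -18 / 3 = -6
  v = 2 + (-6) = -4

Answer: -4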